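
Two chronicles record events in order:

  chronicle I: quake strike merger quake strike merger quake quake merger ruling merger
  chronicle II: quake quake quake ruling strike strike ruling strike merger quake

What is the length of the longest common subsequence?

One common subsequence of length 5: quake at chronicle I[1]=chronicle II[3]; then strike at chronicle I[2]=chronicle II[6]; then strike at chronicle I[5]=chronicle II[8]; then merger at chronicle I[6]=chronicle II[9]; then quake at chronicle I[8]=chronicle II[10]. dp[11][10] = 5 confirms this is the maximum.

5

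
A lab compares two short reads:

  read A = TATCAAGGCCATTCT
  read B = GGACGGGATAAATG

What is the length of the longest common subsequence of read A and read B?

7

Taking A at read A[2]=read B[3], then C at read A[4]=read B[4], then G at read A[7]=read B[6], then G at read A[8]=read B[7], then A at read A[11]=read B[8], then T at read A[12]=read B[9], then T at read A[13]=read B[13] gives a common subsequence of length 7. dp[15][14] = 7 confirms this is the maximum.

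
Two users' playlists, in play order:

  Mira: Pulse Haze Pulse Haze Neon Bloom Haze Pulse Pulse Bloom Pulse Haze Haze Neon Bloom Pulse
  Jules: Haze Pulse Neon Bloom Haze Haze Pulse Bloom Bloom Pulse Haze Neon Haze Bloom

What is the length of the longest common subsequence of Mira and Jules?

11

Match Haze at Mira[2]=Jules[1], Pulse at Mira[3]=Jules[2], Neon at Mira[5]=Jules[3], Bloom at Mira[6]=Jules[4], Haze at Mira[7]=Jules[6], Pulse at Mira[8]=Jules[7], Bloom at Mira[10]=Jules[9], Pulse at Mira[11]=Jules[10], Haze at Mira[12]=Jules[11], Haze at Mira[13]=Jules[13], Bloom at Mira[15]=Jules[14] — 11 songs in the same relative order in both. dp[16][14] = 11 confirms this is the maximum.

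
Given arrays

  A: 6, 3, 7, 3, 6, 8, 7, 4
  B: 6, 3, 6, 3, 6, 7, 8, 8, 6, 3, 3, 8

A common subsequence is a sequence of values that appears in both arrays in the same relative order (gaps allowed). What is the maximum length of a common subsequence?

Let dp[i][j] be the LCS length of the first i values of A and the first j values of B. dp[i][j] = dp[i-1][j-1]+1 when the i-th and j-th values match, else max(dp[i-1][j], dp[i][j-1]).
    ·  6  3  6  3  6  7  8  8  6  3  3  8
 ·  0  0  0  0  0  0  0  0  0  0  0  0  0
 6  0  1  1  1  1  1  1  1  1  1  1  1  1
 3  0  1  2  2  2  2  2  2  2  2  2  2  2
 7  0  1  2  2  2  2  3  3  3  3  3  3  3
 3  0  1  2  2  3  3  3  3  3  3  4  4  4
 6  0  1  2  3  3  4  4  4  4  4  4  4  4
 8  0  1  2  3  3  4  4  5  5  5  5  5  5
 7  0  1  2  3  3  4  5  5  5  5  5  5  5
 4  0  1  2  3  3  4  5  5  5  5  5  5  5
dp[8][12] = 5. One LCS (by backtracking along matches): 6, 3, 7, 3, 8.

5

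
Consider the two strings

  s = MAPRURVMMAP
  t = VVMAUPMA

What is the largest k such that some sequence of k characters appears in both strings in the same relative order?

5

Let dp[i][j] be the LCS length of the first i characters of s and the first j characters of t. dp[i][j] = dp[i-1][j-1]+1 when the i-th and j-th characters match, else max(dp[i-1][j], dp[i][j-1]).
    ·  V  V  M  A  U  P  M  A
 ·  0  0  0  0  0  0  0  0  0
 M  0  0  0  1  1  1  1  1  1
 A  0  0  0  1  2  2  2  2  2
 P  0  0  0  1  2  2  3  3  3
 R  0  0  0  1  2  2  3  3  3
 U  0  0  0  1  2  3  3  3  3
 R  0  0  0  1  2  3  3  3  3
 V  0  1  1  1  2  3  3  3  3
 M  0  1  1  2  2  3  3  4  4
 M  0  1  1  2  2  3  3  4  4
 A  0  1  1  2  3  3  3  4  5
 P  0  1  1  2  3  3  4  4  5
dp[11][8] = 5. One LCS (by backtracking along matches): MAPMA.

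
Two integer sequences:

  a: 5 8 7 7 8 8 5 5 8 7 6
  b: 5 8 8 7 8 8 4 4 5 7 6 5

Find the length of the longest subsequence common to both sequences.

8

Let dp[i][j] be the LCS length of the first i values of a and the first j values of b. dp[i][j] = dp[i-1][j-1]+1 when the i-th and j-th values match, else max(dp[i-1][j], dp[i][j-1]).
    ·  5  8  8  7  8  8  4  4  5  7  6  5
 ·  0  0  0  0  0  0  0  0  0  0  0  0  0
 5  0  1  1  1  1  1  1  1  1  1  1  1  1
 8  0  1  2  2  2  2  2  2  2  2  2  2  2
 7  0  1  2  2  3  3  3  3  3  3  3  3  3
 7  0  1  2  2  3  3  3  3  3  3  4  4  4
 8  0  1  2  3  3  4  4  4  4  4  4  4  4
 8  0  1  2  3  3  4  5  5  5  5  5  5  5
 5  0  1  2  3  3  4  5  5  5  6  6  6  6
 5  0  1  2  3  3  4  5  5  5  6  6  6  7
 8  0  1  2  3  3  4  5  5  5  6  6  6  7
 7  0  1  2  3  4  4  5  5  5  6  7  7  7
 6  0  1  2  3  4  4  5  5  5  6  7  8  8
dp[11][12] = 8. One LCS (by backtracking along matches): 5, 8, 7, 8, 8, 5, 7, 6.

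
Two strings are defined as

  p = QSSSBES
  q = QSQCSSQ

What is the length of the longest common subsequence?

Pick Q [1,1], then S [2,2], then S [3,5], then S [4,6]; all 4 characters appear in both, in order. The LCS DP gives dp[7][7] = 4, so this is optimal.

4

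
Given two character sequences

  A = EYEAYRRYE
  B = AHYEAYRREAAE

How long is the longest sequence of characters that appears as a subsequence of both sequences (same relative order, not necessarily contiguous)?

7

Pick Y (A #2, B #3), E (A #3, B #4), A (A #4, B #5), Y (A #5, B #6), R (A #6, B #7), R (A #7, B #8), E (A #9, B #12); all 7 characters appear in both, in order. Since dp[9][12] = 7, nothing longer is possible.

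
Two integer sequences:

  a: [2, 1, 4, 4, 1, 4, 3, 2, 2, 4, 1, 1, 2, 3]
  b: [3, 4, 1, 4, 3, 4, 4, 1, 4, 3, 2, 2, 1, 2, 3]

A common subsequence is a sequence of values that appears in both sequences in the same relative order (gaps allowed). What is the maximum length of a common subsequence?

11

Taking 1 at a[2]=b[3], then 4 at a[3]=b[6], then 4 at a[4]=b[7], then 1 at a[5]=b[8], then 4 at a[6]=b[9], then 3 at a[7]=b[10], then 2 at a[8]=b[11], then 2 at a[9]=b[12], then 1 at a[12]=b[13], then 2 at a[13]=b[14], then 3 at a[14]=b[15] gives a common subsequence of length 11. dp[14][15] = 11 confirms this is the maximum.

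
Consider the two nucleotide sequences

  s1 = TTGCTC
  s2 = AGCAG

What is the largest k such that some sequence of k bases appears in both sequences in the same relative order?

Taking G [3,2], C [4,3] gives a common subsequence of length 2. The LCS DP gives dp[6][5] = 2, so this is optimal.

2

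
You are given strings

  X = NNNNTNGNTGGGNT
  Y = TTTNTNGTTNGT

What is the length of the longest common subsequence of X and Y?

7

One common subsequence of length 7: N at X[4]=Y[4], then T at X[5]=Y[5], then N at X[6]=Y[6], then G at X[7]=Y[7], then N at X[8]=Y[10], then G at X[12]=Y[11], then T at X[14]=Y[12], and the DP table's final entry dp[14][12] is also 7, so no common subsequence is longer.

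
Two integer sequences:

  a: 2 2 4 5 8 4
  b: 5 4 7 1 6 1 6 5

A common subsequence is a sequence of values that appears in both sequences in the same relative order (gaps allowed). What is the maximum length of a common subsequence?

2

Match 4 at a[3]=b[2], 5 at a[4]=b[8] — 2 values in the same relative order in both, and the DP table's final entry dp[6][8] is also 2, so no common subsequence is longer.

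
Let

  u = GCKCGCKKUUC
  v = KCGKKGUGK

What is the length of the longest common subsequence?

Let dp[i][j] be the LCS length of the first i characters of u and the first j characters of v. dp[i][j] = dp[i-1][j-1]+1 when the i-th and j-th characters match, else max(dp[i-1][j], dp[i][j-1]).
    ·  K  C  G  K  K  G  U  G  K
 ·  0  0  0  0  0  0  0  0  0  0
 G  0  0  0  1  1  1  1  1  1  1
 C  0  0  1  1  1  1  1  1  1  1
 K  0  1  1  1  2  2  2  2  2  2
 C  0  1  2  2  2  2  2  2  2  2
 G  0  1  2  3  3  3  3  3  3  3
 C  0  1  2  3  3  3  3  3  3  3
 K  0  1  2  3  4  4  4  4  4  4
 K  0  1  2  3  4  5  5  5  5  5
 U  0  1  2  3  4  5  5  6  6  6
 U  0  1  2  3  4  5  5  6  6  6
 C  0  1  2  3  4  5  5  6  6  6
dp[11][9] = 6. One LCS (by backtracking along matches): KCGKKU.

6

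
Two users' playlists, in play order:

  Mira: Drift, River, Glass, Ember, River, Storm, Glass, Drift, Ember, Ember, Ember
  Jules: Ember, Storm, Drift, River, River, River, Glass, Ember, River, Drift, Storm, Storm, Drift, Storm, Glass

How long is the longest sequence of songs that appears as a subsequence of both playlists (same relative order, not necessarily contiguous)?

7

Match Drift [1,3], River [2,6], Glass [3,7], Ember [4,8], River [5,9], Storm [6,14], Glass [7,15] — 7 songs in the same relative order in both. The LCS DP gives dp[11][15] = 7, so this is optimal.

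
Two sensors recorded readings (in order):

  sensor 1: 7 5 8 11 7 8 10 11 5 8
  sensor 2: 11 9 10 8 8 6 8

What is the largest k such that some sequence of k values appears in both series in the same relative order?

3

Let dp[i][j] be the LCS length of the first i values of sensor 1 and the first j values of sensor 2. dp[i][j] = dp[i-1][j-1]+1 when the i-th and j-th values match, else max(dp[i-1][j], dp[i][j-1]).
    · 11  9 10  8  8  6  8
 ·  0  0  0  0  0  0  0  0
 7  0  0  0  0  0  0  0  0
 5  0  0  0  0  0  0  0  0
 8  0  0  0  0  1  1  1  1
11  0  1  1  1  1  1  1  1
 7  0  1  1  1  1  1  1  1
 8  0  1  1  1  2  2  2  2
10  0  1  1  2  2  2  2  2
11  0  1  1  2  2  2  2  2
 5  0  1  1  2  2  2  2  2
 8  0  1  1  2  3  3  3  3
dp[10][7] = 3. One LCS (by backtracking along matches): 8, 8, 8.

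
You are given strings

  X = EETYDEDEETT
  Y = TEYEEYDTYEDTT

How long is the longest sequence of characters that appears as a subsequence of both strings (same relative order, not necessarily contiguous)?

Taking E at X[1]=Y[4]; then E at X[2]=Y[5]; then T at X[3]=Y[8]; then Y at X[4]=Y[9]; then E at X[6]=Y[10]; then D at X[7]=Y[11]; then T at X[10]=Y[12]; then T at X[11]=Y[13] gives a common subsequence of length 8. The LCS DP gives dp[11][13] = 8, so this is optimal.

8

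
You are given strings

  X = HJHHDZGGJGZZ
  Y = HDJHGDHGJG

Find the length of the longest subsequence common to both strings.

Pick H (X #1, Y #1), then J (X #2, Y #3), then H (X #3, Y #4), then H (X #4, Y #7), then G (X #8, Y #8), then J (X #9, Y #9), then G (X #10, Y #10); all 7 characters appear in both, in order. The LCS DP gives dp[12][10] = 7, so this is optimal.

7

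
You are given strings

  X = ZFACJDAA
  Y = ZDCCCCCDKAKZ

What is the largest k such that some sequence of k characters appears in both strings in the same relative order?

Match Z (X #1, Y #1), C (X #4, Y #7), D (X #6, Y #8), A (X #7, Y #10) — 4 characters in the same relative order in both. dp[8][12] = 4 confirms this is the maximum.

4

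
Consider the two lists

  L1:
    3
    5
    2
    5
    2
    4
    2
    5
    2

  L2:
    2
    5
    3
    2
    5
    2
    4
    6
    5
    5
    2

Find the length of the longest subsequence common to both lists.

Pick 3 (L1 #1, L2 #3), then 2 (L1 #3, L2 #4), then 5 (L1 #4, L2 #5), then 2 (L1 #5, L2 #6), then 4 (L1 #6, L2 #7), then 5 (L1 #8, L2 #10), then 2 (L1 #9, L2 #11); all 7 values appear in both, in order. The LCS DP gives dp[9][11] = 7, so this is optimal.

7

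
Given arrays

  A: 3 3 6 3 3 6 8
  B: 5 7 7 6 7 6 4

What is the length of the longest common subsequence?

2

Pick 6 (A #3, B #4), then 6 (A #6, B #6); all 2 values appear in both, in order. Since dp[7][7] = 2, nothing longer is possible.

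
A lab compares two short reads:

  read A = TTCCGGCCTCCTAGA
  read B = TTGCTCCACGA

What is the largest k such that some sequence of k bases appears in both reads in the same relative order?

10

One common subsequence of length 10: T at read A[1]=read B[1] → T at read A[2]=read B[2] → G at read A[6]=read B[3] → C at read A[8]=read B[4] → T at read A[9]=read B[5] → C at read A[10]=read B[6] → C at read A[11]=read B[7] → A at read A[13]=read B[8] → G at read A[14]=read B[10] → A at read A[15]=read B[11]. dp[15][11] = 10 confirms this is the maximum.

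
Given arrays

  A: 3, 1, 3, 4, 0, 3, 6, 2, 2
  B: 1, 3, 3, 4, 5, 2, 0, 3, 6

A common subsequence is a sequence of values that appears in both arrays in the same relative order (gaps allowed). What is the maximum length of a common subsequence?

6

One common subsequence of length 6: 3 [1,2] → 3 [3,3] → 4 [4,4] → 0 [5,7] → 3 [6,8] → 6 [7,9]. dp[9][9] = 6 confirms this is the maximum.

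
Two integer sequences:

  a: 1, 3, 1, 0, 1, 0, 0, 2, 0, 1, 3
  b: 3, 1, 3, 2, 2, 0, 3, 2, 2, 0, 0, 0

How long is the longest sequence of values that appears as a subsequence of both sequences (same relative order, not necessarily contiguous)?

Let dp[i][j] be the LCS length of the first i values of a and the first j values of b. dp[i][j] = dp[i-1][j-1]+1 when the i-th and j-th values match, else max(dp[i-1][j], dp[i][j-1]).
    ·  3  1  3  2  2  0  3  2  2  0  0  0
 ·  0  0  0  0  0  0  0  0  0  0  0  0  0
 1  0  0  1  1  1  1  1  1  1  1  1  1  1
 3  0  1  1  2  2  2  2  2  2  2  2  2  2
 1  0  1  2  2  2  2  2  2  2  2  2  2  2
 0  0  1  2  2  2  2  3  3  3  3  3  3  3
 1  0  1  2  2  2  2  3  3  3  3  3  3  3
 0  0  1  2  2  2  2  3  3  3  3  4  4  4
 0  0  1  2  2  2  2  3  3  3  3  4  5  5
 2  0  1  2  2  3  3  3  3  4  4  4  5  5
 0  0  1  2  2  3  3  4  4  4  4  5  5  6
 1  0  1  2  2  3  3  4  4  4  4  5  5  6
 3  0  1  2  3  3  3  4  5  5  5  5  5  6
dp[11][12] = 6. One LCS (by backtracking along matches): 1, 3, 0, 0, 0, 0.

6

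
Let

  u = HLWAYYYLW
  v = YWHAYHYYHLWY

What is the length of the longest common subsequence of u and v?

Taking H [1,3]; then A [4,4]; then Y [5,5]; then Y [6,7]; then Y [7,8]; then L [8,10]; then W [9,11] gives a common subsequence of length 7. The LCS DP gives dp[9][12] = 7, so this is optimal.

7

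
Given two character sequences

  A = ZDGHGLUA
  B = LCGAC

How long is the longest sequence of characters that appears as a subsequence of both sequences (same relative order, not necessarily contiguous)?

Match G at A[5]=B[3]; then A at A[8]=B[4] — 2 characters in the same relative order in both, and the DP table's final entry dp[8][5] is also 2, so no common subsequence is longer.

2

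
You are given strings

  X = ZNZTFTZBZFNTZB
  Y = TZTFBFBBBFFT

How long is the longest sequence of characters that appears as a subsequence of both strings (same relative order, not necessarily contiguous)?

Match Z [3,2], then T [4,3], then F [5,6], then B [8,9], then F [10,11], then T [12,12] — 6 characters in the same relative order in both. dp[14][12] = 6 confirms this is the maximum.

6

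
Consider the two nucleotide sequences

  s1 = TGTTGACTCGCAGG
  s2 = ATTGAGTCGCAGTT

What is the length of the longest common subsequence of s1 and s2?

10

One common subsequence of length 10: T at s1[3]=s2[2], then T at s1[4]=s2[3], then G at s1[5]=s2[4], then A at s1[6]=s2[5], then T at s1[8]=s2[7], then C at s1[9]=s2[8], then G at s1[10]=s2[9], then C at s1[11]=s2[10], then A at s1[12]=s2[11], then G at s1[13]=s2[12]. The LCS DP gives dp[14][14] = 10, so this is optimal.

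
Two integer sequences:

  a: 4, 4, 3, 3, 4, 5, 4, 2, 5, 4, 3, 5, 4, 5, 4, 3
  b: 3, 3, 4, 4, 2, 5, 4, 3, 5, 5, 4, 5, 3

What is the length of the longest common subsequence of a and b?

Match 3 at a[3]=b[1], 3 at a[4]=b[2], 4 at a[5]=b[3], 4 at a[7]=b[4], 2 at a[8]=b[5], 5 at a[9]=b[6], 4 at a[10]=b[7], 3 at a[11]=b[8], 5 at a[12]=b[10], 4 at a[13]=b[11], 5 at a[14]=b[12], 3 at a[16]=b[13] — 12 values in the same relative order in both, and the DP table's final entry dp[16][13] is also 12, so no common subsequence is longer.

12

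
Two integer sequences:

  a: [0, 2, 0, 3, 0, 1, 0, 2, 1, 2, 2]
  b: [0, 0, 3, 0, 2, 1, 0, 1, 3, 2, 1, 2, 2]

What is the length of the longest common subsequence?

10

Match 0 at a[1]=b[1], 0 at a[3]=b[2], 3 at a[4]=b[3], 0 at a[5]=b[4], 1 at a[6]=b[6], 0 at a[7]=b[7], 2 at a[8]=b[10], 1 at a[9]=b[11], 2 at a[10]=b[12], 2 at a[11]=b[13] — 10 values in the same relative order in both, and the DP table's final entry dp[11][13] is also 10, so no common subsequence is longer.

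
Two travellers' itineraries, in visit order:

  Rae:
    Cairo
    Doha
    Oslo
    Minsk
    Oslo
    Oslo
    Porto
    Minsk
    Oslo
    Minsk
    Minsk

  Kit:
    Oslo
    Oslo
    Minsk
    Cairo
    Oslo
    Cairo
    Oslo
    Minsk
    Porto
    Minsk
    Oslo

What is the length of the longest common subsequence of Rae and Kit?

7

Match Oslo [3,2]; then Minsk [4,3]; then Oslo [5,5]; then Oslo [6,7]; then Porto [7,9]; then Minsk [8,10]; then Oslo [9,11] — 7 stops in the same relative order in both, and the DP table's final entry dp[11][11] is also 7, so no common subsequence is longer.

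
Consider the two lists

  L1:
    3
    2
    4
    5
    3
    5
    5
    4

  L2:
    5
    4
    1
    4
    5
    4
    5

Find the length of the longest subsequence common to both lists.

Taking 4 [3,4], 5 [4,5], 5 [7,7] gives a common subsequence of length 3, and the DP table's final entry dp[8][7] is also 3, so no common subsequence is longer.

3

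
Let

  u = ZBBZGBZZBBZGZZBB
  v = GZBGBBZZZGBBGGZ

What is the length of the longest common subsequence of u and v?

10

One common subsequence of length 10: Z [1,2], then B [2,5], then B [3,6], then Z [4,7], then Z [7,8], then Z [8,9], then B [9,11], then B [10,12], then G [12,14], then Z [14,15], and the DP table's final entry dp[16][15] is also 10, so no common subsequence is longer.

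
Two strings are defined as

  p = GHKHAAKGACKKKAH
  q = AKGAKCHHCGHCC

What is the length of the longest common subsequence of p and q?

6

Taking A at p[6]=q[1] → K at p[7]=q[2] → G at p[8]=q[3] → A at p[9]=q[4] → C at p[10]=q[9] → H at p[15]=q[11] gives a common subsequence of length 6. Since dp[15][13] = 6, nothing longer is possible.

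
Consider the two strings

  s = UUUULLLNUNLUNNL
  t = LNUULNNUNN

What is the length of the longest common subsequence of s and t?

8

Let dp[i][j] be the LCS length of the first i characters of s and the first j characters of t. dp[i][j] = dp[i-1][j-1]+1 when the i-th and j-th characters match, else max(dp[i-1][j], dp[i][j-1]).
    ·  L  N  U  U  L  N  N  U  N  N
 ·  0  0  0  0  0  0  0  0  0  0  0
 U  0  0  0  1  1  1  1  1  1  1  1
 U  0  0  0  1  2  2  2  2  2  2  2
 U  0  0  0  1  2  2  2  2  3  3  3
 U  0  0  0  1  2  2  2  2  3  3  3
 L  0  1  1  1  2  3  3  3  3  3  3
 L  0  1  1  1  2  3  3  3  3  3  3
 L  0  1  1  1  2  3  3  3  3  3  3
 N  0  1  2  2  2  3  4  4  4  4  4
 U  0  1  2  3  3  3  4  4  5  5  5
 N  0  1  2  3  3  3  4  5  5  6  6
 L  0  1  2  3  3  4  4  5  5  6  6
 U  0  1  2  3  4  4  4  5  6  6  6
 N  0  1  2  3  4  4  5  5  6  7  7
 N  0  1  2  3  4  4  5  6  6  7  8
 L  0  1  2  3  4  5  5  6  6  7  8
dp[15][10] = 8. One LCS (by backtracking along matches): UULNNUNN.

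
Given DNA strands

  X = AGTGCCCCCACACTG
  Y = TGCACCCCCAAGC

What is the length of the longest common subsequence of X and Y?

10

Taking T at X[3]=Y[1], then G at X[4]=Y[2], then C at X[5]=Y[5], then C at X[6]=Y[6], then C at X[7]=Y[7], then C at X[8]=Y[8], then C at X[9]=Y[9], then A at X[10]=Y[10], then A at X[12]=Y[11], then C at X[13]=Y[13] gives a common subsequence of length 10, and the DP table's final entry dp[15][13] is also 10, so no common subsequence is longer.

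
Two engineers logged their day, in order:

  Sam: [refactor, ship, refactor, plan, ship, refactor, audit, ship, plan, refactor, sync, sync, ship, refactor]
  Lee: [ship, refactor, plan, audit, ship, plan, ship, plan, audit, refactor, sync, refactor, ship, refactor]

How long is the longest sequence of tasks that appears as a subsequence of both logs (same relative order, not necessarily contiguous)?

10

One common subsequence of length 10: ship (Sam #2, Lee #1), refactor (Sam #3, Lee #2), plan (Sam #4, Lee #3), ship (Sam #5, Lee #5), ship (Sam #8, Lee #7), plan (Sam #9, Lee #8), refactor (Sam #10, Lee #10), sync (Sam #11, Lee #11), ship (Sam #13, Lee #13), refactor (Sam #14, Lee #14), and the DP table's final entry dp[14][14] is also 10, so no common subsequence is longer.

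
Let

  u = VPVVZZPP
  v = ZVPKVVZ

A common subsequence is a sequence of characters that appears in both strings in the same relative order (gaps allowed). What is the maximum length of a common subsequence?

Taking V (u #1, v #2); then P (u #2, v #3); then V (u #3, v #5); then V (u #4, v #6); then Z (u #6, v #7) gives a common subsequence of length 5. Since dp[8][7] = 5, nothing longer is possible.

5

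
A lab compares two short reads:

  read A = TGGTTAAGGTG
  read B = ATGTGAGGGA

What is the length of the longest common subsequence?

7

Let dp[i][j] be the LCS length of the first i bases of read A and the first j bases of read B. dp[i][j] = dp[i-1][j-1]+1 when the i-th and j-th bases match, else max(dp[i-1][j], dp[i][j-1]).
    ·  A  T  G  T  G  A  G  G  G  A
 ·  0  0  0  0  0  0  0  0  0  0  0
 T  0  0  1  1  1  1  1  1  1  1  1
 G  0  0  1  2  2  2  2  2  2  2  2
 G  0  0  1  2  2  3  3  3  3  3  3
 T  0  0  1  2  3  3  3  3  3  3  3
 T  0  0  1  2  3  3  3  3  3  3  3
 A  0  1  1  2  3  3  4  4  4  4  4
 A  0  1  1  2  3  3  4  4  4  4  5
 G  0  1  1  2  3  4  4  5  5  5  5
 G  0  1  1  2  3  4  4  5  6  6  6
 T  0  1  2  2  3  4  4  5  6  6  6
 G  0  1  2  3  3  4  4  5  6  7  7
dp[11][10] = 7. One LCS (by backtracking along matches): TGGAGGG.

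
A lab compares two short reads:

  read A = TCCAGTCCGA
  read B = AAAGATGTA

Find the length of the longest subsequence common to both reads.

Let dp[i][j] be the LCS length of the first i bases of read A and the first j bases of read B. dp[i][j] = dp[i-1][j-1]+1 when the i-th and j-th bases match, else max(dp[i-1][j], dp[i][j-1]).
    ·  A  A  A  G  A  T  G  T  A
 ·  0  0  0  0  0  0  0  0  0  0
 T  0  0  0  0  0  0  1  1  1  1
 C  0  0  0  0  0  0  1  1  1  1
 C  0  0  0  0  0  0  1  1  1  1
 A  0  1  1  1  1  1  1  1  1  2
 G  0  1  1  1  2  2  2  2  2  2
 T  0  1  1  1  2  2  3  3  3  3
 C  0  1  1  1  2  2  3  3  3  3
 C  0  1  1  1  2  2  3  3  3  3
 G  0  1  1  1  2  2  3  4  4  4
 A  0  1  2  2  2  3  3  4  4  5
dp[10][9] = 5. One LCS (by backtracking along matches): AGTGA.

5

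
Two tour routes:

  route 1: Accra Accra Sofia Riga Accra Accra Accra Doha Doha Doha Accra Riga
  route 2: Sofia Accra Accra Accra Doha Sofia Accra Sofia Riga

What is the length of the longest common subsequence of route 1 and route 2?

7

One common subsequence of length 7: Sofia (route 1 #3, route 2 #1) → Accra (route 1 #5, route 2 #2) → Accra (route 1 #6, route 2 #3) → Accra (route 1 #7, route 2 #4) → Doha (route 1 #8, route 2 #5) → Accra (route 1 #11, route 2 #7) → Riga (route 1 #12, route 2 #9), and the DP table's final entry dp[12][9] is also 7, so no common subsequence is longer.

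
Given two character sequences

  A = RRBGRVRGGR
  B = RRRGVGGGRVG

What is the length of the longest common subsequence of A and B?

Let dp[i][j] be the LCS length of the first i characters of A and the first j characters of B. dp[i][j] = dp[i-1][j-1]+1 when the i-th and j-th characters match, else max(dp[i-1][j], dp[i][j-1]).
    ·  R  R  R  G  V  G  G  G  R  V  G
 ·  0  0  0  0  0  0  0  0  0  0  0  0
 R  0  1  1  1  1  1  1  1  1  1  1  1
 R  0  1  2  2  2  2  2  2  2  2  2  2
 B  0  1  2  2  2  2  2  2  2  2  2  2
 G  0  1  2  2  3  3  3  3  3  3  3  3
 R  0  1  2  3  3  3  3  3  3  4  4  4
 V  0  1  2  3  3  4  4  4  4  4  5  5
 R  0  1  2  3  3  4  4  4  4  5  5  5
 G  0  1  2  3  4  4  5  5  5  5  5  6
 G  0  1  2  3  4  4  5  6  6  6  6  6
 R  0  1  2  3  4  4  5  6  6  7  7  7
dp[10][11] = 7. One LCS (by backtracking along matches): RRGVGGR.

7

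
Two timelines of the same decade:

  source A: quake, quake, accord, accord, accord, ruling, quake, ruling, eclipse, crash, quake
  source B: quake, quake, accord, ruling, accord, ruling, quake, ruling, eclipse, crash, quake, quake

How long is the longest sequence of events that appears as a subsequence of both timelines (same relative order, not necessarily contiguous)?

Taking quake at source A[1]=source B[1] → quake at source A[2]=source B[2] → accord at source A[3]=source B[3] → accord at source A[5]=source B[5] → ruling at source A[6]=source B[6] → quake at source A[7]=source B[7] → ruling at source A[8]=source B[8] → eclipse at source A[9]=source B[9] → crash at source A[10]=source B[10] → quake at source A[11]=source B[12] gives a common subsequence of length 10. dp[11][12] = 10 confirms this is the maximum.

10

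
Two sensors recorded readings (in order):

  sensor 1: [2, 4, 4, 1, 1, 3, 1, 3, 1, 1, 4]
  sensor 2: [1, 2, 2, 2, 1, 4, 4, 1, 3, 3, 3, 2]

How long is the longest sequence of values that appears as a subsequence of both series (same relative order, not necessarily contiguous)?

One common subsequence of length 6: 2 (sensor 1 #1, sensor 2 #4), then 4 (sensor 1 #2, sensor 2 #6), then 4 (sensor 1 #3, sensor 2 #7), then 1 (sensor 1 #4, sensor 2 #8), then 3 (sensor 1 #6, sensor 2 #10), then 3 (sensor 1 #8, sensor 2 #11). dp[11][12] = 6 confirms this is the maximum.

6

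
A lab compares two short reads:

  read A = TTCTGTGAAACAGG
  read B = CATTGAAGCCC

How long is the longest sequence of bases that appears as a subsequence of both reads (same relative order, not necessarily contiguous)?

7

Pick C [3,1]; then T [4,3]; then T [6,4]; then G [7,5]; then A [8,6]; then A [9,7]; then C [11,11]; all 7 bases appear in both, in order, and the DP table's final entry dp[14][11] is also 7, so no common subsequence is longer.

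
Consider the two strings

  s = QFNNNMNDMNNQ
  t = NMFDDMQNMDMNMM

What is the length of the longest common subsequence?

6

Taking Q (s #1, t #7) → N (s #5, t #8) → M (s #6, t #9) → D (s #8, t #10) → M (s #9, t #11) → N (s #10, t #12) gives a common subsequence of length 6. dp[12][14] = 6 confirms this is the maximum.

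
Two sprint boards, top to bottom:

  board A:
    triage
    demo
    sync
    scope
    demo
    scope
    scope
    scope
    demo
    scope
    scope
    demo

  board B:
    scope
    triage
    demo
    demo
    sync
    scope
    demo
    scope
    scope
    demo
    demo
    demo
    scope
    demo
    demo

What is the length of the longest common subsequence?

Pick triage [1,2]; then demo [2,4]; then sync [3,5]; then scope [4,6]; then demo [5,7]; then scope [6,8]; then scope [7,9]; then scope [8,13]; then demo [9,14]; then demo [12,15]; all 10 tasks appear in both, in order. The LCS DP gives dp[12][15] = 10, so this is optimal.

10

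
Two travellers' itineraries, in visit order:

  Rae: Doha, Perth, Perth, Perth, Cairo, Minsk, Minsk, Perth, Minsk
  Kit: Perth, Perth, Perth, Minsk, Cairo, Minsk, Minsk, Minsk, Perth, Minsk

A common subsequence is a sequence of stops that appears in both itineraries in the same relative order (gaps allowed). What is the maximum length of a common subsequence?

Taking Perth [2,1], then Perth [3,2], then Perth [4,3], then Cairo [5,5], then Minsk [6,7], then Minsk [7,8], then Perth [8,9], then Minsk [9,10] gives a common subsequence of length 8. dp[9][10] = 8 confirms this is the maximum.

8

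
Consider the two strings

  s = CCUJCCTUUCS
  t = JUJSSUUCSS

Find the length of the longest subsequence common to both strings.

Let dp[i][j] be the LCS length of the first i characters of s and the first j characters of t. dp[i][j] = dp[i-1][j-1]+1 when the i-th and j-th characters match, else max(dp[i-1][j], dp[i][j-1]).
    ·  J  U  J  S  S  U  U  C  S  S
 ·  0  0  0  0  0  0  0  0  0  0  0
 C  0  0  0  0  0  0  0  0  1  1  1
 C  0  0  0  0  0  0  0  0  1  1  1
 U  0  0  1  1  1  1  1  1  1  1  1
 J  0  1  1  2  2  2  2  2  2  2  2
 C  0  1  1  2  2  2  2  2  3  3  3
 C  0  1  1  2  2  2  2  2  3  3  3
 T  0  1  1  2  2  2  2  2  3  3  3
 U  0  1  2  2  2  2  3  3  3  3  3
 U  0  1  2  2  2  2  3  4  4  4  4
 C  0  1  2  2  2  2  3  4  5  5  5
 S  0  1  2  2  3  3  3  4  5  6  6
dp[11][10] = 6. One LCS (by backtracking along matches): UJUUCS.

6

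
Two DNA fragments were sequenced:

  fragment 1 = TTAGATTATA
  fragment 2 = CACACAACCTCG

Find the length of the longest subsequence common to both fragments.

Taking A [3,4], then A [5,6], then A [8,7], then T [9,10] gives a common subsequence of length 4. Since dp[10][12] = 4, nothing longer is possible.

4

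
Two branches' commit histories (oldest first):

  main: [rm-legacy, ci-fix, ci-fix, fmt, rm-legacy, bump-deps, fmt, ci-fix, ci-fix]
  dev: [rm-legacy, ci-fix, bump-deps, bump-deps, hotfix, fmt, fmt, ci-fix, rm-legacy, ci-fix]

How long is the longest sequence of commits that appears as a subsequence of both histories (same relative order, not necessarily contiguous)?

6

Taking rm-legacy at main[1]=dev[1]; then ci-fix at main[2]=dev[2]; then fmt at main[4]=dev[6]; then fmt at main[7]=dev[7]; then ci-fix at main[8]=dev[8]; then ci-fix at main[9]=dev[10] gives a common subsequence of length 6. The LCS DP gives dp[9][10] = 6, so this is optimal.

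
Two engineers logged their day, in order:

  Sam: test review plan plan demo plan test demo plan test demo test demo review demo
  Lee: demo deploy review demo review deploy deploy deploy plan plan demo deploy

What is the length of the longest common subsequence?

Taking review (Sam #2, Lee #3), demo (Sam #5, Lee #4), plan (Sam #6, Lee #9), plan (Sam #9, Lee #10), demo (Sam #11, Lee #11) gives a common subsequence of length 5. Since dp[15][12] = 5, nothing longer is possible.

5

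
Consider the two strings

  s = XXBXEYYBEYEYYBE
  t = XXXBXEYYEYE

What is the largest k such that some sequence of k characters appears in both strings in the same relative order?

One common subsequence of length 10: X (s #1, t #2) → X (s #2, t #3) → B (s #3, t #4) → X (s #4, t #5) → E (s #5, t #6) → Y (s #7, t #7) → Y (s #10, t #8) → E (s #11, t #9) → Y (s #13, t #10) → E (s #15, t #11). The LCS DP gives dp[15][11] = 10, so this is optimal.

10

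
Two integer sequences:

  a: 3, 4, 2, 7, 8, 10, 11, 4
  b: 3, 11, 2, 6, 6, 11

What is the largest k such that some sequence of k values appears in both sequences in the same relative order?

3

Let dp[i][j] be the LCS length of the first i values of a and the first j values of b. dp[i][j] = dp[i-1][j-1]+1 when the i-th and j-th values match, else max(dp[i-1][j], dp[i][j-1]).
    ·  3 11  2  6  6 11
 ·  0  0  0  0  0  0  0
 3  0  1  1  1  1  1  1
 4  0  1  1  1  1  1  1
 2  0  1  1  2  2  2  2
 7  0  1  1  2  2  2  2
 8  0  1  1  2  2  2  2
10  0  1  1  2  2  2  2
11  0  1  2  2  2  2  3
 4  0  1  2  2  2  2  3
dp[8][6] = 3. One LCS (by backtracking along matches): 3, 2, 11.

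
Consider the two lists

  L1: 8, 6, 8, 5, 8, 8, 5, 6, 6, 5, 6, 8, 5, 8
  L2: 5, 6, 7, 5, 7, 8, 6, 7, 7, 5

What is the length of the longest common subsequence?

5

Match 6 [2,2], 5 [4,4], 8 [6,6], 6 [8,7], 5 [13,10] — 5 values in the same relative order in both. dp[14][10] = 5 confirms this is the maximum.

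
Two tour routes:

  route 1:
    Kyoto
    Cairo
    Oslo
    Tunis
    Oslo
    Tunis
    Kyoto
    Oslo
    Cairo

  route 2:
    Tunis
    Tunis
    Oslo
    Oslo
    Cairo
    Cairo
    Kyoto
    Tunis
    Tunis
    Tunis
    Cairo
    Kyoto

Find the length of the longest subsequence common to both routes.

Pick Kyoto [1,7] → Tunis [4,9] → Tunis [6,10] → Kyoto [7,12]; all 4 stops appear in both, in order, and the DP table's final entry dp[9][12] is also 4, so no common subsequence is longer.

4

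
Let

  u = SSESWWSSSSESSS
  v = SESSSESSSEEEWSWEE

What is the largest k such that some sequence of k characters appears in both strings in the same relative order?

9

Taking S [1,1] → S [2,3] → S [4,4] → S [7,5] → S [8,7] → S [9,8] → S [10,9] → E [11,12] → S [12,14] gives a common subsequence of length 9. dp[14][17] = 9 confirms this is the maximum.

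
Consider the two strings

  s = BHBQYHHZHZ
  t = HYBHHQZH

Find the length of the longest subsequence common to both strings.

Taking H (s #2, t #1), then B (s #3, t #3), then H (s #6, t #4), then H (s #7, t #5), then Z (s #8, t #7), then H (s #9, t #8) gives a common subsequence of length 6. dp[10][8] = 6 confirms this is the maximum.

6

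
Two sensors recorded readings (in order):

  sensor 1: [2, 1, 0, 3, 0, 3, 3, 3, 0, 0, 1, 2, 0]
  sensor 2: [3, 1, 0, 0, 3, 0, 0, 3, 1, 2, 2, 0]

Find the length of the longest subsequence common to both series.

9

Taking 1 [2,2], 0 [3,3], 0 [5,4], 3 [8,5], 0 [9,6], 0 [10,7], 1 [11,9], 2 [12,11], 0 [13,12] gives a common subsequence of length 9. dp[13][12] = 9 confirms this is the maximum.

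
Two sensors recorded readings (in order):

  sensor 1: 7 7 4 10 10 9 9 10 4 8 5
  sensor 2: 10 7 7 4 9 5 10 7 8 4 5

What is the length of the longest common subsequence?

7

Taking 7 [1,2] → 7 [2,3] → 4 [3,4] → 9 [6,5] → 10 [8,7] → 4 [9,10] → 5 [11,11] gives a common subsequence of length 7. dp[11][11] = 7 confirms this is the maximum.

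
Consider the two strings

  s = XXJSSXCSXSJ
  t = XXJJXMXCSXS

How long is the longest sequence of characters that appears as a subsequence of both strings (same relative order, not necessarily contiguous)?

8

Let dp[i][j] be the LCS length of the first i characters of s and the first j characters of t. dp[i][j] = dp[i-1][j-1]+1 when the i-th and j-th characters match, else max(dp[i-1][j], dp[i][j-1]).
    ·  X  X  J  J  X  M  X  C  S  X  S
 ·  0  0  0  0  0  0  0  0  0  0  0  0
 X  0  1  1  1  1  1  1  1  1  1  1  1
 X  0  1  2  2  2  2  2  2  2  2  2  2
 J  0  1  2  3  3  3  3  3  3  3  3  3
 S  0  1  2  3  3  3  3  3  3  4  4  4
 S  0  1  2  3  3  3  3  3  3  4  4  5
 X  0  1  2  3  3  4  4  4  4  4  5  5
 C  0  1  2  3  3  4  4  4  5  5  5  5
 S  0  1  2  3  3  4  4  4  5  6  6  6
 X  0  1  2  3  3  4  4  5  5  6  7  7
 S  0  1  2  3  3  4  4  5  5  6  7  8
 J  0  1  2  3  4  4  4  5  5  6  7  8
dp[11][11] = 8. One LCS (by backtracking along matches): XXJXCSXS.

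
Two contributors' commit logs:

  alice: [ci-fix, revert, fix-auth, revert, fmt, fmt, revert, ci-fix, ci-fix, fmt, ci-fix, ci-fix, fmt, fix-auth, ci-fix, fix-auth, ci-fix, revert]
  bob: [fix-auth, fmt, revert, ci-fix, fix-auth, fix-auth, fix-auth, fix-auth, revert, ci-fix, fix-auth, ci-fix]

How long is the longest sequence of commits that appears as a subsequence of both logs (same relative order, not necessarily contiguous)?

8

Taking fix-auth at alice[3]=bob[1] → fmt at alice[6]=bob[2] → revert at alice[7]=bob[3] → ci-fix at alice[8]=bob[4] → fix-auth at alice[14]=bob[8] → ci-fix at alice[15]=bob[10] → fix-auth at alice[16]=bob[11] → ci-fix at alice[17]=bob[12] gives a common subsequence of length 8. The LCS DP gives dp[18][12] = 8, so this is optimal.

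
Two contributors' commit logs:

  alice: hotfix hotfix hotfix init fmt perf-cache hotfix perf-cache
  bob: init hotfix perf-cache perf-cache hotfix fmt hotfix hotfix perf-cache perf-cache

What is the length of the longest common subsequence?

5

Pick hotfix [1,5], hotfix [2,7], hotfix [3,8], perf-cache [6,9], perf-cache [8,10]; all 5 commits appear in both, in order, and the DP table's final entry dp[8][10] is also 5, so no common subsequence is longer.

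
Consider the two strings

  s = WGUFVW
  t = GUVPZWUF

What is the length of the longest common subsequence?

Pick G at s[2]=t[1] → U at s[3]=t[2] → V at s[5]=t[3] → W at s[6]=t[6]; all 4 characters appear in both, in order, and the DP table's final entry dp[6][8] is also 4, so no common subsequence is longer.

4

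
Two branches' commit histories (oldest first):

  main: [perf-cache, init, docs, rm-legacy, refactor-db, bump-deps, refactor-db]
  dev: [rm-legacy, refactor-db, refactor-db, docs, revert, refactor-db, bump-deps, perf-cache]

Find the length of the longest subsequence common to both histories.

3

Taking docs [3,4]; then refactor-db [5,6]; then bump-deps [6,7] gives a common subsequence of length 3. Since dp[7][8] = 3, nothing longer is possible.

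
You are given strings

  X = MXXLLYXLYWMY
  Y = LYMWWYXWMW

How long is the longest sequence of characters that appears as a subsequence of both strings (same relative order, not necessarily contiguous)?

Taking M at X[1]=Y[3], then Y at X[6]=Y[6], then X at X[7]=Y[7], then W at X[10]=Y[8], then M at X[11]=Y[9] gives a common subsequence of length 5. Since dp[12][10] = 5, nothing longer is possible.

5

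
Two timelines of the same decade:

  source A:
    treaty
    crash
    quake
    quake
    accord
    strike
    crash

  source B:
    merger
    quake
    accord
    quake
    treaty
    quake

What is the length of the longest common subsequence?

Match treaty [1,5], quake [4,6] — 2 events in the same relative order in both. The LCS DP gives dp[7][6] = 2, so this is optimal.

2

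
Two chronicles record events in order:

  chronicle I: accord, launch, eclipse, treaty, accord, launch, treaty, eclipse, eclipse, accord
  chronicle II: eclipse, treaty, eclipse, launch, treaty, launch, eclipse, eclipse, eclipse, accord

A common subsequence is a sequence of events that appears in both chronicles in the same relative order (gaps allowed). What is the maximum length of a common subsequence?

7

One common subsequence of length 7: eclipse (chronicle I #3, chronicle II #1), treaty (chronicle I #4, chronicle II #2), launch (chronicle I #6, chronicle II #4), treaty (chronicle I #7, chronicle II #5), eclipse (chronicle I #8, chronicle II #8), eclipse (chronicle I #9, chronicle II #9), accord (chronicle I #10, chronicle II #10). dp[10][10] = 7 confirms this is the maximum.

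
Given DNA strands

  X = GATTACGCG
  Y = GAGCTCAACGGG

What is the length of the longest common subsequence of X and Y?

7

One common subsequence of length 7: G [1,1], then A [2,2], then T [3,5], then A [5,8], then C [6,9], then G [7,11], then G [9,12]. dp[9][12] = 7 confirms this is the maximum.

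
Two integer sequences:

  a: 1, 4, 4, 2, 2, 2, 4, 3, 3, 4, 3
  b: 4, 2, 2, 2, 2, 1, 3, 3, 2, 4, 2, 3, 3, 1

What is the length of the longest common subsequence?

8

One common subsequence of length 8: 4 [2,1], 2 [4,3], 2 [5,4], 2 [6,5], 3 [8,7], 3 [9,8], 4 [10,10], 3 [11,13]. The LCS DP gives dp[11][14] = 8, so this is optimal.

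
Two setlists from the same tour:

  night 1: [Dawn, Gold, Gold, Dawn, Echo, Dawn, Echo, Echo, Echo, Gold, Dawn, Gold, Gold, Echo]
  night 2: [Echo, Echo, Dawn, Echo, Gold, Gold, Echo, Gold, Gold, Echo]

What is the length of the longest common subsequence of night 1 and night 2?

Pick Dawn (night 1 #1, night 2 #3), then Gold (night 1 #2, night 2 #5), then Gold (night 1 #3, night 2 #6), then Echo (night 1 #9, night 2 #7), then Gold (night 1 #12, night 2 #8), then Gold (night 1 #13, night 2 #9), then Echo (night 1 #14, night 2 #10); all 7 songs appear in both, in order. The LCS DP gives dp[14][10] = 7, so this is optimal.

7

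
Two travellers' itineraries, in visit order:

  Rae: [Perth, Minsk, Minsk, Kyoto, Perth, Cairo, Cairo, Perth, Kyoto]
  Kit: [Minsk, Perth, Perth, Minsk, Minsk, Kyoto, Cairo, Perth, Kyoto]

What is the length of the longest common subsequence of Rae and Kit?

7

Pick Perth (Rae #1, Kit #3), Minsk (Rae #2, Kit #4), Minsk (Rae #3, Kit #5), Kyoto (Rae #4, Kit #6), Cairo (Rae #7, Kit #7), Perth (Rae #8, Kit #8), Kyoto (Rae #9, Kit #9); all 7 stops appear in both, in order. The LCS DP gives dp[9][9] = 7, so this is optimal.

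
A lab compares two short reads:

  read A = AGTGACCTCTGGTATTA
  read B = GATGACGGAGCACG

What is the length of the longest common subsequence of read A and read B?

Match A (read A #1, read B #2); then T (read A #3, read B #3); then G (read A #4, read B #4); then A (read A #5, read B #5); then C (read A #9, read B #6); then G (read A #11, read B #7); then G (read A #12, read B #8); then A (read A #14, read B #9); then A (read A #17, read B #12) — 9 bases in the same relative order in both. Since dp[17][14] = 9, nothing longer is possible.

9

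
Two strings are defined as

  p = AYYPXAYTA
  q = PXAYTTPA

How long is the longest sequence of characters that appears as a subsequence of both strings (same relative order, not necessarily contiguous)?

6

Pick P (p #4, q #1); then X (p #5, q #2); then A (p #6, q #3); then Y (p #7, q #4); then T (p #8, q #6); then A (p #9, q #8); all 6 characters appear in both, in order. The LCS DP gives dp[9][8] = 6, so this is optimal.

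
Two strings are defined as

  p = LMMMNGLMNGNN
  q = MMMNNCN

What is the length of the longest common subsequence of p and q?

6

Match M at p[2]=q[1], M at p[3]=q[2], M at p[4]=q[3], N at p[5]=q[4], N at p[9]=q[5], N at p[12]=q[7] — 6 characters in the same relative order in both. The LCS DP gives dp[12][7] = 6, so this is optimal.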